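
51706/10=25853/5=5170.60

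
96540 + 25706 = 122246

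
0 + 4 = 4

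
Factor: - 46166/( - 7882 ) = 41/7 = 7^( - 1)*41^1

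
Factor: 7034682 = 2^1*3^1 * 1172447^1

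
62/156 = 31/78 = 0.40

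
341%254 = 87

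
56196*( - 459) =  - 25793964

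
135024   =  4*33756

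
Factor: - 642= - 2^1*3^1*107^1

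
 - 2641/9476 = - 2641/9476=- 0.28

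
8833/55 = 803/5 = 160.60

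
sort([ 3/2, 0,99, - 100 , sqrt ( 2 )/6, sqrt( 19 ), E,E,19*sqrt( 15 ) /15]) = [ - 100,  0,  sqrt(2 ) /6, 3/2 , E, E, sqrt( 19),19*sqrt(15 ) /15, 99]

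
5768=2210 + 3558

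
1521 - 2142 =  - 621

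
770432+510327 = 1280759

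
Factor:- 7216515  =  -3^2*5^1*160367^1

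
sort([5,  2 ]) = [ 2,5]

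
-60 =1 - 61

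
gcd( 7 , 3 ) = 1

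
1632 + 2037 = 3669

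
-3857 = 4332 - 8189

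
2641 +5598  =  8239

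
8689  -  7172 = 1517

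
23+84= 107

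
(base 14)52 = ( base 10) 72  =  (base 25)2M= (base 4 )1020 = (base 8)110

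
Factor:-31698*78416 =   -  2^5 * 3^3*13^2*29^1*  587^1 = -2485630368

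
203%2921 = 203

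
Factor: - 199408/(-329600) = 121/200 = 2^ ( - 3 )*5^( - 2 )*11^2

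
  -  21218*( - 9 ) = 190962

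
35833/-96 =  - 35833/96 = - 373.26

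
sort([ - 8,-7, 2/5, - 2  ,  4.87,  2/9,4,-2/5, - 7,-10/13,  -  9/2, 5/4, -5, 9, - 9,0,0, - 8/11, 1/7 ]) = [-9, - 8,-7,-7,-5,  -  9/2,- 2,-10/13, - 8/11, - 2/5,0, 0,1/7, 2/9, 2/5 , 5/4,  4,4.87,9]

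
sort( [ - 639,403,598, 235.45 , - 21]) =[ - 639,- 21,  235.45, 403,598 ]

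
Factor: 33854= 2^1*16927^1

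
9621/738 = 13 + 3/82 = 13.04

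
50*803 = 40150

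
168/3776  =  21/472 = 0.04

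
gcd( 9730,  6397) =1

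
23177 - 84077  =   - 60900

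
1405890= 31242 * 45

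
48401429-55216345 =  - 6814916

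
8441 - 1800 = 6641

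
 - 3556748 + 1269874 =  - 2286874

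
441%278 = 163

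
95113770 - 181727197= - 86613427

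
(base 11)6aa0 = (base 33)8i0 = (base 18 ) 1AD0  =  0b10010001011010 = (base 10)9306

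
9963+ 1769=11732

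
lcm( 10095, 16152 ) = 80760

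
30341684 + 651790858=682132542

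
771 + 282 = 1053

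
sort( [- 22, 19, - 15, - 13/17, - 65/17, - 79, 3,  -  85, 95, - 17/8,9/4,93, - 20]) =[ - 85,-79, - 22, - 20,  -  15, -65/17, - 17/8, - 13/17,9/4 , 3, 19,93,95] 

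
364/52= 7  =  7.00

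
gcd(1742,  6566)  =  134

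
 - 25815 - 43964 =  - 69779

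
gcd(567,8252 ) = 1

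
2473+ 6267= 8740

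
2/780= 1/390 = 0.00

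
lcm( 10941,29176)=87528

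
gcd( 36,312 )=12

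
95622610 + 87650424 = 183273034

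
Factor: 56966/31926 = 91/51 = 3^(-1 ) *7^1*13^1 * 17^( - 1) 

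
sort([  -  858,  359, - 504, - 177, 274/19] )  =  [ - 858 ,-504, - 177,274/19, 359] 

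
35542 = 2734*13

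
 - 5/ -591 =5/591 = 0.01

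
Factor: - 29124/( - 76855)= 2^2*3^2*5^ ( - 1) * 19^( - 1) = 36/95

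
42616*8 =340928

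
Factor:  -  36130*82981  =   - 2^1*5^1*3613^1*82981^1 = - 2998103530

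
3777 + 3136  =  6913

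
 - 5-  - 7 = 2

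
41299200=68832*600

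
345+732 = 1077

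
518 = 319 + 199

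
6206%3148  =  3058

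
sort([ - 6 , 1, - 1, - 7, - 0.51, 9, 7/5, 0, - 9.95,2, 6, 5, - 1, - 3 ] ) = [ - 9.95, - 7,-6,-3, - 1, - 1, - 0.51, 0,  1, 7/5, 2 , 5,6,  9 ]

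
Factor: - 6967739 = -17^1*409867^1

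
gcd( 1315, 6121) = 1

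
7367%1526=1263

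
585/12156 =195/4052 = 0.05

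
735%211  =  102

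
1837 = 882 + 955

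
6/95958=1/15993 = 0.00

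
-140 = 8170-8310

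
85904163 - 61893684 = 24010479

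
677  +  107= 784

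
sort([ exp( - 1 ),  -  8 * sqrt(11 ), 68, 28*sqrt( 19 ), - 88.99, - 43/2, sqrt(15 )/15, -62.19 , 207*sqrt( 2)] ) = [ - 88.99, - 62.19 , - 8*sqrt( 11), - 43/2,sqrt( 15 )/15,exp ( - 1 ),68 , 28 * sqrt(19),  207*sqrt(2 ) ] 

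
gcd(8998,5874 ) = 22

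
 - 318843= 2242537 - 2561380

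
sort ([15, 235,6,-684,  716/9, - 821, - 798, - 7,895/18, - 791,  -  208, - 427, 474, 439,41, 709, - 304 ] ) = [ - 821, - 798  , - 791,  -  684 , - 427,-304 ,  -  208, - 7, 6, 15, 41, 895/18,716/9, 235,439,  474  ,  709 ]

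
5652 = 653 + 4999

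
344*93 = 31992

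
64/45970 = 32/22985 = 0.00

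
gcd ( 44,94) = 2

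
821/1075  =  821/1075 = 0.76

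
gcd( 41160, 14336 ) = 56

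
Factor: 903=3^1*7^1*43^1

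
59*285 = 16815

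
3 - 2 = 1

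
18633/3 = 6211 = 6211.00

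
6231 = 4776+1455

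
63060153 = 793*79521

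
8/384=1/48 = 0.02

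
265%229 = 36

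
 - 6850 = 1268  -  8118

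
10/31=10/31= 0.32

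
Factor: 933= 3^1 * 311^1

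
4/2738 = 2/1369 = 0.00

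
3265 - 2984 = 281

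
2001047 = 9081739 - 7080692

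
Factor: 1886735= 5^1*377347^1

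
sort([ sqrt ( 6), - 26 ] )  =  [-26, sqrt(6 ) ]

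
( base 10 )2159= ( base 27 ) 2pq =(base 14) b03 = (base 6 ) 13555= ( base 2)100001101111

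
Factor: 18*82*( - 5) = -2^2*3^2*5^1*41^1 = - 7380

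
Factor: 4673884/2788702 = 2^1*7^( - 1)*239^1*4889^1*199193^( - 1) = 2336942/1394351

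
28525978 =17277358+11248620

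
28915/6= 4819 + 1/6 = 4819.17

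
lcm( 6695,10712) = 53560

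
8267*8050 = 66549350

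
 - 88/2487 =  - 1+2399/2487  =  - 0.04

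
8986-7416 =1570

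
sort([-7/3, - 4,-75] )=[-75, - 4,-7/3] 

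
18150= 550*33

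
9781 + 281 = 10062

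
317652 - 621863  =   - 304211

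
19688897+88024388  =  107713285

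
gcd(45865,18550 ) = 5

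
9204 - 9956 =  - 752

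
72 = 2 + 70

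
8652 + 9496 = 18148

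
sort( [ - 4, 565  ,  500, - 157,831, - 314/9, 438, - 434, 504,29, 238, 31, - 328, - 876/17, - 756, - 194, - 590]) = [ - 756, - 590, - 434,- 328, - 194, - 157, - 876/17, - 314/9, -4, 29, 31, 238, 438, 500, 504,565,831]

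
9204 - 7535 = 1669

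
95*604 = 57380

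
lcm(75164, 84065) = 6388940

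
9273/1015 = 9273/1015 = 9.14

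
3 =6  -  3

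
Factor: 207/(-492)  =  -2^( -2 )*3^1*23^1 * 41^( - 1 ) = - 69/164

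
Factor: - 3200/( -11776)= 2^ (-2 )*5^2*23^( - 1) =25/92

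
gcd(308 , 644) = 28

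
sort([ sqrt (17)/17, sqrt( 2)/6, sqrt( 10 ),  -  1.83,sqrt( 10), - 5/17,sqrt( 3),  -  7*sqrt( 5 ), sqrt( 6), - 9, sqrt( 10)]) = [ - 7*sqrt(5 ),  -  9, - 1.83, - 5/17, sqrt ( 2)/6, sqrt(17)/17, sqrt( 3 ),  sqrt( 6), sqrt( 10),sqrt( 10),sqrt (10 )] 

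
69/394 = 69/394 = 0.18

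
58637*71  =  4163227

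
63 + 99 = 162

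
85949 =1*85949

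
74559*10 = 745590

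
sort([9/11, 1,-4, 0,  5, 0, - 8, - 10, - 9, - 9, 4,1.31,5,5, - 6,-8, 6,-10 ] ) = [ - 10,-10, - 9, -9,-8, - 8,- 6, - 4,  0,0, 9/11 , 1, 1.31, 4,5,5  ,  5,6 ]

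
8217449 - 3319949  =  4897500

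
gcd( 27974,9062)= 394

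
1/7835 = 1/7835 = 0.00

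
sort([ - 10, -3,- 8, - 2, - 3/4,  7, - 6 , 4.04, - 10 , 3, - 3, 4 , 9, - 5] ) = [  -  10,-10, -8 , - 6,-5, - 3 ,- 3 ,-2,  -  3/4, 3, 4,4.04 , 7,9] 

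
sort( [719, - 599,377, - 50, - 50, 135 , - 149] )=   [ - 599,-149, - 50 , - 50,  135, 377, 719]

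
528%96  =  48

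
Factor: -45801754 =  - 2^1*167^1*137131^1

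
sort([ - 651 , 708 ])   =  [  -  651,708 ] 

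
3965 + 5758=9723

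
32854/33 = 32854/33 = 995.58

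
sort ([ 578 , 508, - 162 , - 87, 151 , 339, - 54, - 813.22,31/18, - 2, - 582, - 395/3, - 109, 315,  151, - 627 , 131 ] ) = [ - 813.22, - 627 , - 582, - 162,  -  395/3 , - 109 , - 87 ,-54, - 2, 31/18 , 131, 151,151,  315, 339, 508 , 578 ] 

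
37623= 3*12541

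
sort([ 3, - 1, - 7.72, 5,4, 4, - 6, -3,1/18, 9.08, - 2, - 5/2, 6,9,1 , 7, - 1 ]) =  [ - 7.72, - 6, - 3, - 5/2, - 2, - 1, - 1, 1/18,1, 3,4, 4 , 5, 6, 7,9,9.08] 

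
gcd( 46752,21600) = 96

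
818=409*2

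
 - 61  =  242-303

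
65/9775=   13/1955  =  0.01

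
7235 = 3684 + 3551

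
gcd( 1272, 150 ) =6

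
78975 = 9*8775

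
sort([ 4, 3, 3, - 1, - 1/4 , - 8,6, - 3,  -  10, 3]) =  [ - 10, - 8, - 3, - 1, - 1/4,3, 3,3,4,6]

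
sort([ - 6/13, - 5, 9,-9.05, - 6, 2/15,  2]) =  [  -  9.05 , -6, - 5, - 6/13,2/15, 2,9]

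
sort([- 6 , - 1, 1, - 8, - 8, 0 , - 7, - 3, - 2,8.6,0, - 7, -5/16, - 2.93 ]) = [-8, - 8, - 7 , - 7, - 6, - 3, - 2.93, - 2 , - 1, - 5/16, 0, 0,1, 8.6 ]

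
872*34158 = 29785776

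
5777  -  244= 5533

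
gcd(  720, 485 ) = 5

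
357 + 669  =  1026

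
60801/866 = 70  +  181/866 = 70.21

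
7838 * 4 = 31352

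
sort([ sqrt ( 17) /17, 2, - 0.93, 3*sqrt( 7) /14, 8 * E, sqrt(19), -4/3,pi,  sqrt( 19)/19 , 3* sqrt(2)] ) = [ - 4/3, - 0.93, sqrt( 19)/19, sqrt(17) /17, 3*sqrt(7 ) /14,  2,pi,3*sqrt( 2) , sqrt ( 19 ), 8*E ]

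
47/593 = 47/593 = 0.08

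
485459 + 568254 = 1053713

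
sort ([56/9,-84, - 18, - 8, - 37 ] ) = [  -  84, - 37,-18 , - 8, 56/9 ] 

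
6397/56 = 114 + 13/56 = 114.23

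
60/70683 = 20/23561= 0.00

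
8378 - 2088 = 6290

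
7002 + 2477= 9479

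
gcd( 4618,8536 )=2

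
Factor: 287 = 7^1*41^1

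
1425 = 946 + 479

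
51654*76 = 3925704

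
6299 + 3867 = 10166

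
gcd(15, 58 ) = 1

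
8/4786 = 4/2393=0.00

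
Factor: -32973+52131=2^1* 3^1 * 31^1*103^1=19158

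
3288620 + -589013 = 2699607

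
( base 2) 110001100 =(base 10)396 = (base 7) 1104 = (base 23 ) H5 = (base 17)165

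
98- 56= 42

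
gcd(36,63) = 9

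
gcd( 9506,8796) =2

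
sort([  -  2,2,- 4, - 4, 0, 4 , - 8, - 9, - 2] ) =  [ - 9, -8 , - 4, - 4, - 2, - 2,  0,2,4]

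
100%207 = 100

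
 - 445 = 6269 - 6714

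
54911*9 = 494199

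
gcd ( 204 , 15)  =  3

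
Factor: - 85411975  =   - 5^2*11^1*31^1*43^1 * 233^1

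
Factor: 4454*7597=2^1*17^1*71^1*107^1*131^1 = 33837038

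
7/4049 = 7/4049 = 0.00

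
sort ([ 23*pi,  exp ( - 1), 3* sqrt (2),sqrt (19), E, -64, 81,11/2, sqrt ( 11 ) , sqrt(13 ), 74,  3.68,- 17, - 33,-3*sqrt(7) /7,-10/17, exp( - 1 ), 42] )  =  [ - 64,-33,  -  17, - 3*sqrt(7 ) /7, - 10/17, exp( - 1 ),exp( - 1), E, sqrt( 11 ), sqrt(13), 3.68, 3  *  sqrt( 2),sqrt(19 ), 11/2, 42, 23*pi, 74, 81 ] 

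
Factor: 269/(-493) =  - 17^( - 1)*29^( - 1 ) * 269^1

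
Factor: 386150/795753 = 2^1*3^( - 2 ) * 5^2*7^(- 1)*17^( - 1 )*743^ ( - 1 )*7723^1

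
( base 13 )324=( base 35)FC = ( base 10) 537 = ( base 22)129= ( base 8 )1031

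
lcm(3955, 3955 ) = 3955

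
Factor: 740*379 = 280460 = 2^2*5^1*37^1*379^1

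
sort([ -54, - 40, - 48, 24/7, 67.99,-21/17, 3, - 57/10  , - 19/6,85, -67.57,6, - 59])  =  [ - 67.57, - 59 ,-54, - 48, - 40,-57/10,-19/6, - 21/17,3,24/7,6,67.99,85]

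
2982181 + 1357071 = 4339252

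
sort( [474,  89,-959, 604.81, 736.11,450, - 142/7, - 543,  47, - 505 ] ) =[-959, - 543, - 505,-142/7,47, 89,450, 474,  604.81, 736.11] 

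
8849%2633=950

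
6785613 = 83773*81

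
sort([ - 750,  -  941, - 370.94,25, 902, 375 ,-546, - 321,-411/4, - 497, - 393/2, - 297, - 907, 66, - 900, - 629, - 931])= [ - 941, - 931, - 907, - 900, - 750,-629, - 546, - 497,  -  370.94, - 321,- 297, - 393/2, - 411/4,25, 66,375,902]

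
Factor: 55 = 5^1 * 11^1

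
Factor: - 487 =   -  487^1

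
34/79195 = 34/79195 = 0.00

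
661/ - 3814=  - 661/3814  =  - 0.17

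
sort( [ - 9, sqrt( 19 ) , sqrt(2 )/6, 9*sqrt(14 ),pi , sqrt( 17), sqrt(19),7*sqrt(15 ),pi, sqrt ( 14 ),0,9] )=[ - 9,0,sqrt(2)/6 , pi, pi, sqrt( 14 ), sqrt(17), sqrt(19 ), sqrt(  19), 9, 7*sqrt( 15 ) , 9*sqrt(14 ) ] 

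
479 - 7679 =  - 7200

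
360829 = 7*51547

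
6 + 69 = 75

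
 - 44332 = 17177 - 61509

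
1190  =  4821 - 3631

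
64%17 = 13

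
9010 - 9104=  - 94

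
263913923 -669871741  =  - 405957818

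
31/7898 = 31/7898 = 0.00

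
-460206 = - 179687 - 280519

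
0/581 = 0 = 0.00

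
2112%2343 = 2112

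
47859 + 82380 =130239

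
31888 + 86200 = 118088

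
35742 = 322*111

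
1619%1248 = 371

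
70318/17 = 4136 + 6/17=4136.35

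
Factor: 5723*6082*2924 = 101776504264 = 2^3*17^1*43^1*59^1*97^1*3041^1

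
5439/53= 5439/53 = 102.62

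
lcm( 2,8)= 8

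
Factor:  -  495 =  - 3^2*5^1 * 11^1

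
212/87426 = 106/43713  =  0.00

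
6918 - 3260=3658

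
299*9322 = 2787278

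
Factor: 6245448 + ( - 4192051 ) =2053397 = 2053397^1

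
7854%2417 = 603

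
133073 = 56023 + 77050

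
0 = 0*47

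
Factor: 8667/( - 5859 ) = - 321/217 = - 3^1*7^( - 1)*31^( - 1) *107^1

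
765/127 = 765/127 = 6.02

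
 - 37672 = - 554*68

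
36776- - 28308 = 65084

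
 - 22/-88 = 1/4 = 0.25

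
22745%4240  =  1545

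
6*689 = 4134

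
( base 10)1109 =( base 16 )455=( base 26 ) 1GH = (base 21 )2AH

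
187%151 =36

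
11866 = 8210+3656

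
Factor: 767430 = 2^1 * 3^2*5^1 * 8527^1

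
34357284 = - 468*( - 73413)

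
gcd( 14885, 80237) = 1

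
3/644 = 3/644 = 0.00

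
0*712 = 0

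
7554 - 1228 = 6326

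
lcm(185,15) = 555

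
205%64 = 13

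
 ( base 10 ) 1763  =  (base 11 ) 1363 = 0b11011100011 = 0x6e3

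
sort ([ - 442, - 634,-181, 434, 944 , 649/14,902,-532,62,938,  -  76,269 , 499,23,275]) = [ - 634,-532, - 442,-181,-76,23,649/14, 62, 269,275,434 , 499,902,938, 944 ]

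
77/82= 77/82 = 0.94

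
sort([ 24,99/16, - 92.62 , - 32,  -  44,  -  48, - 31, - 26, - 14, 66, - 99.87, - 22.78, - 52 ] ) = [ - 99.87, - 92.62, - 52, - 48, - 44,- 32, - 31, - 26, - 22.78,  -  14, 99/16,24,66 ]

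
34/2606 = 17/1303 = 0.01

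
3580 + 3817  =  7397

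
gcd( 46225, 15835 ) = 5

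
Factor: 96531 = 3^1*23^1*1399^1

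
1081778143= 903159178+178618965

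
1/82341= 1/82341=0.00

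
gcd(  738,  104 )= 2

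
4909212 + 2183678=7092890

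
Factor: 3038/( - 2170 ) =-5^(  -  1)*7^1  =  - 7/5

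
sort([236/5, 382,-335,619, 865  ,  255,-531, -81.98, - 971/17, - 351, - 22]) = [ - 531, - 351, - 335,  -  81.98,  -  971/17,-22 , 236/5, 255,382, 619, 865]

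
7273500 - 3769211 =3504289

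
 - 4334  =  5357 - 9691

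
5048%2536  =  2512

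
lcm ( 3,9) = 9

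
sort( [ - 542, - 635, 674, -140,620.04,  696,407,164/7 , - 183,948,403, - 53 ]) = [ - 635, - 542, -183,-140,-53,164/7,403, 407, 620.04,674,696,948 ] 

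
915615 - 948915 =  - 33300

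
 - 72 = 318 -390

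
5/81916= 5/81916  =  0.00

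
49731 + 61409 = 111140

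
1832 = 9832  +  -8000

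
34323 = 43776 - 9453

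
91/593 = 91/593 = 0.15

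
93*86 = 7998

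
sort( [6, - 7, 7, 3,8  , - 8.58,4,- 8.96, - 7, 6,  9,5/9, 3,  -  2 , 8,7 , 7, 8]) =[-8.96,  -  8.58 , - 7,  -  7,  -  2, 5/9,3, 3, 4, 6, 6 , 7 , 7,7, 8  ,  8  ,  8, 9] 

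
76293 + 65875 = 142168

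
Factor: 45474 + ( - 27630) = 2^2*3^1*1487^1 = 17844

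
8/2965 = 8/2965 = 0.00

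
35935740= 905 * 39708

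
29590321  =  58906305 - 29315984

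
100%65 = 35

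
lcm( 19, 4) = 76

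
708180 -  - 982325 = 1690505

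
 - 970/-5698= 485/2849=0.17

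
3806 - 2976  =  830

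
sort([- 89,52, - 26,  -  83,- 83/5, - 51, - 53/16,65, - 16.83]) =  [ - 89, - 83, - 51,-26, - 16.83, - 83/5,  -  53/16, 52 , 65]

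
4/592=1/148 = 0.01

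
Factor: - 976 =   -  2^4 * 61^1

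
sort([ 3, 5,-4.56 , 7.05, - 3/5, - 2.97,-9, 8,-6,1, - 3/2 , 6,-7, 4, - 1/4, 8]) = [ - 9,-7, - 6 , - 4.56, - 2.97, - 3/2, - 3/5, - 1/4,1, 3,4, 5, 6, 7.05,8,  8]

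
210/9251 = 210/9251 = 0.02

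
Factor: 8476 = 2^2*13^1*163^1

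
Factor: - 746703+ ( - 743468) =-1490171 =- 1490171^1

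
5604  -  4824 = 780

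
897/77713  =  897/77713 = 0.01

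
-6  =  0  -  6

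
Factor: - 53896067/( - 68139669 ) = 3^( - 1)*13^(  -  1 )*1747171^ (-1)*53896067^1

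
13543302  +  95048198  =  108591500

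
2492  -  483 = 2009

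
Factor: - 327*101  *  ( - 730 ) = 24109710 = 2^1*3^1*5^1*73^1*101^1*109^1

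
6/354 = 1/59 = 0.02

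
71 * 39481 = 2803151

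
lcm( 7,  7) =7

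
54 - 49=5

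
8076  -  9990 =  - 1914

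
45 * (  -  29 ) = -1305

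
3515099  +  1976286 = 5491385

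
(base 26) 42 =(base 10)106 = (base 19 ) 5B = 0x6A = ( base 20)56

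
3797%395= 242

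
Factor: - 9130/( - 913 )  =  10  =  2^1*5^1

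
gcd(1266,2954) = 422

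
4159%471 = 391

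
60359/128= 60359/128 = 471.55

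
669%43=24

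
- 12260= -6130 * 2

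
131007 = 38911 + 92096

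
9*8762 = 78858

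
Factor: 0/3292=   0 = 0^1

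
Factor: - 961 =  - 31^2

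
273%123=27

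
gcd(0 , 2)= 2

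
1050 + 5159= 6209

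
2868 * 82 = 235176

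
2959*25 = 73975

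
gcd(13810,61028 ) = 2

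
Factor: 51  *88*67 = 2^3*3^1*11^1 *17^1*67^1=300696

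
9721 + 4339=14060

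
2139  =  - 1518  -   - 3657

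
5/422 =5/422 = 0.01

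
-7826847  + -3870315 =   -  11697162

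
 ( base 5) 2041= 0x10f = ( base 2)100001111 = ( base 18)f1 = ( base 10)271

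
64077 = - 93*(-689) 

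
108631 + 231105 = 339736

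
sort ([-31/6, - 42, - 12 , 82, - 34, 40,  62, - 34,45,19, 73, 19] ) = [ - 42,-34, - 34, -12,-31/6,19, 19,  40, 45, 62,73, 82 ]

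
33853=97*349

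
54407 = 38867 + 15540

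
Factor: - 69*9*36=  - 22356=- 2^2*3^5*23^1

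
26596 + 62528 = 89124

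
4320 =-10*( - 432 )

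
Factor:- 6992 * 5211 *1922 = -2^5*3^3*19^1*23^1*31^2*193^1 =- 70028669664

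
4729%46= 37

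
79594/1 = 79594= 79594.00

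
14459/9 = 1606 + 5/9= 1606.56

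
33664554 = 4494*7491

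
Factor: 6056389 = 29^1*97^1*2153^1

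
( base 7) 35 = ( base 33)q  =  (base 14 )1C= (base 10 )26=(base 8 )32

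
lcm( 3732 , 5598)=11196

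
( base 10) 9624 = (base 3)111012110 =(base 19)17ca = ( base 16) 2598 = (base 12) 56a0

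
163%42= 37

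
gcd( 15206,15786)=2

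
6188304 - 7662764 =-1474460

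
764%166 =100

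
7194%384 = 282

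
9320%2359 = 2243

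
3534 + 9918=13452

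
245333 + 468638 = 713971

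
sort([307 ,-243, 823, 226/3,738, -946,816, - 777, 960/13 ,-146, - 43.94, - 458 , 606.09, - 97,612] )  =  [ - 946 , - 777,- 458, - 243, - 146,  -  97, - 43.94,960/13,226/3, 307,606.09, 612,738,816, 823 ] 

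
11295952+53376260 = 64672212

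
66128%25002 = 16124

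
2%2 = 0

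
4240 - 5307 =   -  1067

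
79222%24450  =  5872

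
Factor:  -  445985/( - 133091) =5^1 * 7^( - 1)*191^1* 467^1*19013^( - 1)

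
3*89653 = 268959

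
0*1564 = 0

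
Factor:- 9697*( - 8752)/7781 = 2^4*31^( - 1)*251^( - 1 )*547^1 * 9697^1 = 84868144/7781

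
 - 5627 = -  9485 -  - 3858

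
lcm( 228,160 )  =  9120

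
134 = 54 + 80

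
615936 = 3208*192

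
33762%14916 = 3930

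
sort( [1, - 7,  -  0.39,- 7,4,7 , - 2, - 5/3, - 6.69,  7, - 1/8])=[ - 7, - 7, -6.69 , - 2, - 5/3 , - 0.39, - 1/8, 1,4, 7, 7]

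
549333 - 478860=70473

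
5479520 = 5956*920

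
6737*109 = 734333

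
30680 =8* 3835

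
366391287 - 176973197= 189418090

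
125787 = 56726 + 69061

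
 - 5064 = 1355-6419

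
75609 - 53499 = 22110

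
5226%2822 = 2404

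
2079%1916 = 163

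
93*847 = 78771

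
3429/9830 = 3429/9830 = 0.35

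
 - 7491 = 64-7555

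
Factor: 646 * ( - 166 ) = -107236 = -2^2 * 17^1*19^1*83^1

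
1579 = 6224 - 4645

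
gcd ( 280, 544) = 8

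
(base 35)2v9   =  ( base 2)110111011000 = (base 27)4N7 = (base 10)3544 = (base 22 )772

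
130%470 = 130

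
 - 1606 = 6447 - 8053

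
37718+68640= 106358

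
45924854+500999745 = 546924599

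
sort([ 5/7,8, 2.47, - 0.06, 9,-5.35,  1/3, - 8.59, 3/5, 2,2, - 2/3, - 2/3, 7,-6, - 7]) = [-8.59, - 7, - 6, - 5.35,- 2/3, - 2/3, - 0.06,1/3, 3/5,5/7 , 2, 2,2.47, 7,8, 9]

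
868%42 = 28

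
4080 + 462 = 4542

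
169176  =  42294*4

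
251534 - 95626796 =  - 95375262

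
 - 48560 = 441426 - 489986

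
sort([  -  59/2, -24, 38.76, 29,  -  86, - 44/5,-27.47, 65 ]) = [-86, - 59/2,-27.47, - 24,-44/5,29,38.76,65 ]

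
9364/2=4682 = 4682.00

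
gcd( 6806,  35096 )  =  82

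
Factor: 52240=2^4*5^1*653^1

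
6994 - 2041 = 4953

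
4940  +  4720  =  9660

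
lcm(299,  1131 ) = 26013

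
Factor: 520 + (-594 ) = -74 = -2^1*37^1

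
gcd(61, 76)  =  1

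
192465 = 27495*7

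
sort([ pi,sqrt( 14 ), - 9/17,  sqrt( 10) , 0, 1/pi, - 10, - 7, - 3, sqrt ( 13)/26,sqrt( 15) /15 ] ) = [ - 10, - 7, - 3, - 9/17, 0, sqrt( 13)/26,sqrt(15 )/15, 1/pi , pi, sqrt(10 ),  sqrt( 14) ] 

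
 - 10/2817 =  - 1 + 2807/2817 = - 0.00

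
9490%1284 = 502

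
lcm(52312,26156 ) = 52312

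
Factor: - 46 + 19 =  - 3^3 = - 27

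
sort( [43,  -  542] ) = [-542, 43]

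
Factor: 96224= 2^5*31^1*97^1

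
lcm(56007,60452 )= 3808476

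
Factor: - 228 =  - 2^2*3^1  *  19^1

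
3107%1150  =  807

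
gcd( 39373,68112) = 1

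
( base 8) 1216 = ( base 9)806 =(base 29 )mg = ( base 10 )654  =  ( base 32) ke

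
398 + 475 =873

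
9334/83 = 112+38/83 = 112.46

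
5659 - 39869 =- 34210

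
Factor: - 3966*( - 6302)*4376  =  109372571232=2^5*3^1*23^1*137^1* 547^1 * 661^1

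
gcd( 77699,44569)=1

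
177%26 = 21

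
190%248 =190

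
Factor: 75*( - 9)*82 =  - 55350 = - 2^1*3^3*5^2*41^1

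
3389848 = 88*38521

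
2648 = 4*662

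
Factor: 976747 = 71^1*13757^1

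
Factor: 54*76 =4104 = 2^3*3^3 * 19^1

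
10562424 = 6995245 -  - 3567179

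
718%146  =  134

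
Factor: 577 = 577^1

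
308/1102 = 154/551 = 0.28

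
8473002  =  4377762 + 4095240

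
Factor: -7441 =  - 7^1*1063^1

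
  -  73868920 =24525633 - 98394553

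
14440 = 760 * 19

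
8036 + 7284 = 15320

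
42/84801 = 14/28267 = 0.00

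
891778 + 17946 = 909724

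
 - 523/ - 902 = 523/902 = 0.58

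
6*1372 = 8232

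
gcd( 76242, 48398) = 2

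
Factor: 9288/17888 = 2^ (-2)*3^3 * 13^ (-1) = 27/52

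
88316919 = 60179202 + 28137717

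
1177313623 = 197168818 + 980144805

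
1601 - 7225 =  - 5624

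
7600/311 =24 + 136/311= 24.44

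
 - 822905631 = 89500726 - 912406357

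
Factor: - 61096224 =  - 2^5 * 3^1*7^1*90917^1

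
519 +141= 660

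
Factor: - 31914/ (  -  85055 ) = 2^1*3^4*5^( - 1)*197^1*17011^ ( - 1)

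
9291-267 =9024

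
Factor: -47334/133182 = - 161/453 = -3^( - 1)*7^1*23^1 *151^( - 1) 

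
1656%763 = 130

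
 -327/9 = - 37 + 2/3 = - 36.33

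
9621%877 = 851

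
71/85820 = 71/85820 = 0.00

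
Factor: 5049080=2^3 * 5^1 * 126227^1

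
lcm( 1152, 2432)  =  21888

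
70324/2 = 35162= 35162.00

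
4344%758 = 554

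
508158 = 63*8066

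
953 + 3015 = 3968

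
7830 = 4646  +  3184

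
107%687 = 107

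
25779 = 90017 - 64238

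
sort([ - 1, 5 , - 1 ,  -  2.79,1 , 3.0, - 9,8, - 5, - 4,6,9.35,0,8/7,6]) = [ - 9 , -5, - 4 , -2.79,  -  1, - 1, 0,1,8/7,3.0,  5,6,6,8,  9.35 ] 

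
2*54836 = 109672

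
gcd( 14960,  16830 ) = 1870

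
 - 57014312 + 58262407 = 1248095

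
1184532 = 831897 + 352635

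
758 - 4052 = - 3294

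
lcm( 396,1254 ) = 7524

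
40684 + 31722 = 72406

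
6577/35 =6577/35 =187.91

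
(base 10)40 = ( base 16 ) 28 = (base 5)130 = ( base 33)17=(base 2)101000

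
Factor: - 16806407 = - 103^1*163169^1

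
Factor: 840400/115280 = 5^1*131^ ( - 1)*191^1 = 955/131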